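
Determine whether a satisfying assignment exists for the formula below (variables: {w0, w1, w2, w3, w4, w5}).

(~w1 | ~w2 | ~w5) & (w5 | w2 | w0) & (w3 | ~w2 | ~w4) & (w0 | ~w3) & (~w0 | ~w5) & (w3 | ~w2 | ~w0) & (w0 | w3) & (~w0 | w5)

No, unsatisfiable

Suppose w0 = 1.
(~w5) alone gives w5 = 0.
Now (w5) is unsatisfied and unit — conflict.
Backtrack on w0: now try w0 = 0.
(~w3) alone gives w3 = 0.
Now (w3) is unsatisfied and unit — conflict.
Either choice for w0 ends in contradiction.
No assignment satisfies every clause.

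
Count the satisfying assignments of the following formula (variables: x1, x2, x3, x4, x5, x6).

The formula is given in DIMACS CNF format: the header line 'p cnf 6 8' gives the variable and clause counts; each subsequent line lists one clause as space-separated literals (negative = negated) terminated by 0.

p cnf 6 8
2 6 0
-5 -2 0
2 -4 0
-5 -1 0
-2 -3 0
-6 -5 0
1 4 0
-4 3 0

4

There are 2^6 = 64 truth assignments over (x1, x2, x3, x4, x5, x6).
Split on x3. With x3 = True, the clauses containing x3 are satisfied and ¬x3 drops from the rest; 1 of the 2^5 = 32 assignments to the other variables satisfy what remains.
With x3 = False, by the same count on the reduced clause set, 3 assignments work.
Total: 1 + 3 = 4.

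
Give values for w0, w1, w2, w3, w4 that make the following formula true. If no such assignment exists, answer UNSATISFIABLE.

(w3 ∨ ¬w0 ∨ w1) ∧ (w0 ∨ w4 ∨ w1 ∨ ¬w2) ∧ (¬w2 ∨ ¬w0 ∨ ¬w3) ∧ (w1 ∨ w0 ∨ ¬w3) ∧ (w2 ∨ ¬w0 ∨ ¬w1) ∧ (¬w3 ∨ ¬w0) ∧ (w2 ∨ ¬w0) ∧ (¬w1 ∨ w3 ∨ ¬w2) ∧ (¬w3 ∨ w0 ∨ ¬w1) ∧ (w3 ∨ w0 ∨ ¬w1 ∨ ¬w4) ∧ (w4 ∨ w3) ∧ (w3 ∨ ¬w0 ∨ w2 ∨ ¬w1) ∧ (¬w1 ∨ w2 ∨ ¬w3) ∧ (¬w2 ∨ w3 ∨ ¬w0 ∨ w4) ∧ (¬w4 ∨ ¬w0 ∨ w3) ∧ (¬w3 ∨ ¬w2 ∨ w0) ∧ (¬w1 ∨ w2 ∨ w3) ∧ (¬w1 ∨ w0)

Branch on w3: set w3 = False.
(w4) alone gives w4 = True.
(¬w0) alone gives w0 = False.
(¬w1) alone gives w1 = False.
No clause remains; w2 is free.

w0 ↦ False, w1 ↦ False, w2 ↦ True, w3 ↦ False, w4 ↦ True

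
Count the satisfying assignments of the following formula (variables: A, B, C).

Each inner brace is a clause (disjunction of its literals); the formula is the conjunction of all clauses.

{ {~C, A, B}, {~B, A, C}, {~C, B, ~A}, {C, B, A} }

There are 2^3 = 8 truth assignments over (A, B, C).
Check each against the 4 clauses (columns in the order A, B, C):
  F F F  ✗ fails (C | B | A)
  F F T  ✗ fails (~C | A | B)
  F T F  ✗ fails (~B | A | C)
  F T T  ✓ satisfies all
  T F F  ✓ satisfies all
  T F T  ✗ fails (~C | B | ~A)
  T T F  ✓ satisfies all
  T T T  ✓ satisfies all
4 of the 8 rows are models.

4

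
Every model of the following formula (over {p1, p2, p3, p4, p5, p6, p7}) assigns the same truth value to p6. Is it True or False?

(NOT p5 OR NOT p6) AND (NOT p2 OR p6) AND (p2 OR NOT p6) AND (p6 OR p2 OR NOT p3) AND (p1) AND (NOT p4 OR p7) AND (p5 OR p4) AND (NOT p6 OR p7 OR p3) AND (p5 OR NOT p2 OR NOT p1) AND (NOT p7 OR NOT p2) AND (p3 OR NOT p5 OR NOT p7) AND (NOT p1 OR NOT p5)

Suppose p6 = true.
(NOT p5) alone gives p5 = false.
(p2) alone gives p2 = true.
(p1) alone gives p1 = true.
But (NOT p1) is also a unit clause — contradiction.
So every satisfying assignment has p6 = False.

False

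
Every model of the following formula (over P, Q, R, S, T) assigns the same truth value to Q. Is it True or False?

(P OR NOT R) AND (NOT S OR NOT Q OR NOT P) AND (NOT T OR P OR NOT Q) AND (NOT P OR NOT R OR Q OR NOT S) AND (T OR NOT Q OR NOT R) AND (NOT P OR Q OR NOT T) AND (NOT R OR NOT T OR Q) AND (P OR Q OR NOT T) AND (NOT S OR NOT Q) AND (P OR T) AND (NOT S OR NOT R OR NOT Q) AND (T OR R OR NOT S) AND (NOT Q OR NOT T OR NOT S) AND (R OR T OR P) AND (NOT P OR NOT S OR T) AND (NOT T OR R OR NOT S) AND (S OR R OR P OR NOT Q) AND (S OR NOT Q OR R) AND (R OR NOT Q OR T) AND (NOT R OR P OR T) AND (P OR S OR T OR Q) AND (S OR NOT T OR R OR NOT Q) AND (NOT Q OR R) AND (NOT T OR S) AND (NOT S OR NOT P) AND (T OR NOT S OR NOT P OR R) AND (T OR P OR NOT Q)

Suppose Q = true.
From the singleton clause (NOT S), S = false.
From the singleton clause (R), R = true.
From the singleton clause (P), P = true.
From the singleton clause (T), T = true.
Now (NOT T) is unsatisfied and unit — conflict.
So every satisfying assignment has Q = False.

False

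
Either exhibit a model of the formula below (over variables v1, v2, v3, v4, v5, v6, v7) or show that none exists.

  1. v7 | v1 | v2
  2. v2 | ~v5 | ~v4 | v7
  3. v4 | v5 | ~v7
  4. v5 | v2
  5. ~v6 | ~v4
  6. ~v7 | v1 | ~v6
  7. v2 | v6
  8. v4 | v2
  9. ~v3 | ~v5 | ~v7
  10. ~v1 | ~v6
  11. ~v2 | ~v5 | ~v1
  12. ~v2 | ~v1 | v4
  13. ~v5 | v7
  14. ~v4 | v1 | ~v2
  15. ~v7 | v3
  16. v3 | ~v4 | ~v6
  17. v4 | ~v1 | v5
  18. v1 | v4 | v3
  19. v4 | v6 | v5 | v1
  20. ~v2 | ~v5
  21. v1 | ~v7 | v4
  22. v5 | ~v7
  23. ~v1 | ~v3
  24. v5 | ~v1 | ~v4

v1 ↦ 0, v2 ↦ 1, v3 ↦ 1, v4 ↦ 0, v5 ↦ 0, v6 ↦ 1, v7 ↦ 0

Suppose v5 = 0.
The clause (v2) is unit, so v2 = 1.
The clause (~v7) is unit, so v7 = 0.
Suppose v6 = 1.
The clause (~v4) is unit, so v4 = 0.
The clause (~v1) is unit, so v1 = 0.
The clause (v3) is unit, so v3 = 1.
Every clause now holds.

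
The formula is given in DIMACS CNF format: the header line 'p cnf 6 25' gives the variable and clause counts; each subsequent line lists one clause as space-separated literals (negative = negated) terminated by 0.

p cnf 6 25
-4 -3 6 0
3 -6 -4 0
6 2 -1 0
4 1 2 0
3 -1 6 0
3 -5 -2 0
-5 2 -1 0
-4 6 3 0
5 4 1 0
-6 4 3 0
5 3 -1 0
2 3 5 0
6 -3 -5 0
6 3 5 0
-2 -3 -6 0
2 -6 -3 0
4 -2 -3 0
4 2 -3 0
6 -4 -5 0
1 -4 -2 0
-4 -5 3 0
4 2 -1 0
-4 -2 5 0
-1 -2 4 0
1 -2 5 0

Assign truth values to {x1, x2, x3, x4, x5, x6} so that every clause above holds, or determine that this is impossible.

Suppose x4 = False.
Suppose x1 = True.
The clause (x2) is unit, so x2 = True.
But (¬x2) is also a unit clause — contradiction.
So x1 must be the other value — set x1 = False.
The clause (x2) is unit, so x2 = True.
The clause (x5) is unit, so x5 = True.
The clause (x3) is unit, so x3 = True.
But (¬x3) is also a unit clause — contradiction.
Either choice for x1 ends in contradiction.
So x4 must be the other value — set x4 = True.
Suppose x3 = False.
The clause (¬x6) is unit, so x6 = False.
But (x6) is also a unit clause — contradiction.
So x3 must be the other value — set x3 = True.
The clause (x6) is unit, so x6 = True.
The clause (¬x2) is unit, so x2 = False.
But (x2) is also a unit clause — contradiction.
Either choice for x3 ends in contradiction.
Either choice for x4 ends in contradiction.

UNSATISFIABLE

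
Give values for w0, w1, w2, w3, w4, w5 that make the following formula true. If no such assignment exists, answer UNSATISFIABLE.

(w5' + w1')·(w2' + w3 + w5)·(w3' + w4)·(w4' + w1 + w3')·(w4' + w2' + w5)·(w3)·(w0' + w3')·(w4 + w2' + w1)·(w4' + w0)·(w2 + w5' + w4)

(w3) alone gives w3 = 1.
(w4) alone gives w4 = 1.
(w1) alone gives w1 = 1.
(w5') alone gives w5 = 0.
(w2') alone gives w2 = 0.
(w0') alone gives w0 = 0.
But (w0) is also a unit clause — contradiction.

UNSATISFIABLE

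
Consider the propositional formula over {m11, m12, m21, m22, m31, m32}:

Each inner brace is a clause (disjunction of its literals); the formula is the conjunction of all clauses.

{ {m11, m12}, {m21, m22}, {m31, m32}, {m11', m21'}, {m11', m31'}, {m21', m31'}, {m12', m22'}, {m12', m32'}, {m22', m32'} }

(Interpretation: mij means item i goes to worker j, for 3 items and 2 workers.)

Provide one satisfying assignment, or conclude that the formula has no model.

UNSATISFIABLE

Try m11 = 1.
The clause (m21') is unit, so m21 = 0.
The clause (m22) is unit, so m22 = 1.
The clause (m31') is unit, so m31 = 0.
The clause (m32) is unit, so m32 = 1.
That conflicts with the unit clause (m32').
So m11 must be the other value — set m11 = 0.
The clause (m12) is unit, so m12 = 1.
The clause (m22') is unit, so m22 = 0.
The clause (m21) is unit, so m21 = 1.
The clause (m31') is unit, so m31 = 0.
The clause (m32) is unit, so m32 = 1.
That conflicts with the unit clause (m32').
Either choice for m11 ends in contradiction.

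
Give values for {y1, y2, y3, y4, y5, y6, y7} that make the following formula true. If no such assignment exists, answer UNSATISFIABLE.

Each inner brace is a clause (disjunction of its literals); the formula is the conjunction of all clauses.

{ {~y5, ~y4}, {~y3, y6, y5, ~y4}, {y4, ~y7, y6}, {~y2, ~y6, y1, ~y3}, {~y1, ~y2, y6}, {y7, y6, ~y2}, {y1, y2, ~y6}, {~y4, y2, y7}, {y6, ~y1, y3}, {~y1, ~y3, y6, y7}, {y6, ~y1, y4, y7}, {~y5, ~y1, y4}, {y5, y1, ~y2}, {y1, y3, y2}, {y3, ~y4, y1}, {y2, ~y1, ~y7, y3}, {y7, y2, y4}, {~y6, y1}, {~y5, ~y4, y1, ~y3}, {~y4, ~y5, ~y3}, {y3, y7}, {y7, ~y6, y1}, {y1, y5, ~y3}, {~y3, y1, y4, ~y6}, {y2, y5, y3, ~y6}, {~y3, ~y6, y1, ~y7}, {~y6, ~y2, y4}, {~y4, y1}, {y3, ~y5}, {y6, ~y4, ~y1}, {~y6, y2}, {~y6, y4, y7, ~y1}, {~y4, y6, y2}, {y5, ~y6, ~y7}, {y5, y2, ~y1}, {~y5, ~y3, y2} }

y1: 1, y2: 1, y3: 1, y4: 1, y5: 0, y6: 1, y7: 0

Try y5 = 0.
Try y1 = 1.
(y2) alone gives y2 = 1.
(y6) alone gives y6 = 1.
(y4) alone gives y4 = 1.
(~y7) alone gives y7 = 0.
(y3) alone gives y3 = 1.
This assignment satisfies each clause.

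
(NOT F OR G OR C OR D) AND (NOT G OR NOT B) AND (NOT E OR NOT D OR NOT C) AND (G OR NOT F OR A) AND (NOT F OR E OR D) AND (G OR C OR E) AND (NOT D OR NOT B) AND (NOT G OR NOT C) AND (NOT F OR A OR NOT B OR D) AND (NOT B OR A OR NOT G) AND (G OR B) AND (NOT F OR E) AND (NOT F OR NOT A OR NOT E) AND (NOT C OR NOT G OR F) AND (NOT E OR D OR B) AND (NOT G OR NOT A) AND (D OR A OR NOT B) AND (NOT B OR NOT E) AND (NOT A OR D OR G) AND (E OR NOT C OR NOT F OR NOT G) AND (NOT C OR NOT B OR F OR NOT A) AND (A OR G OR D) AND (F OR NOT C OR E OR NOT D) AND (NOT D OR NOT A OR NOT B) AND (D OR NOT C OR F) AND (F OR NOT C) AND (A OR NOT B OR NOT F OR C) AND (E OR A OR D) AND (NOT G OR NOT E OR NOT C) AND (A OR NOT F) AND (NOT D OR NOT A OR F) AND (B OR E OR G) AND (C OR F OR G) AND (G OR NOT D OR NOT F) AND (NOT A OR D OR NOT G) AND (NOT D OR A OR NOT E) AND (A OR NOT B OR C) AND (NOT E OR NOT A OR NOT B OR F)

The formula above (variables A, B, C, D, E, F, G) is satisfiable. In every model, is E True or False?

Suppose E = true.
(NOT B) alone gives B = false.
(G) alone gives G = true.
(NOT C) alone gives C = false.
(D) alone gives D = true.
(NOT A) alone gives A = false.
That conflicts with the unit clause (A).
So every satisfying assignment has E = False.

False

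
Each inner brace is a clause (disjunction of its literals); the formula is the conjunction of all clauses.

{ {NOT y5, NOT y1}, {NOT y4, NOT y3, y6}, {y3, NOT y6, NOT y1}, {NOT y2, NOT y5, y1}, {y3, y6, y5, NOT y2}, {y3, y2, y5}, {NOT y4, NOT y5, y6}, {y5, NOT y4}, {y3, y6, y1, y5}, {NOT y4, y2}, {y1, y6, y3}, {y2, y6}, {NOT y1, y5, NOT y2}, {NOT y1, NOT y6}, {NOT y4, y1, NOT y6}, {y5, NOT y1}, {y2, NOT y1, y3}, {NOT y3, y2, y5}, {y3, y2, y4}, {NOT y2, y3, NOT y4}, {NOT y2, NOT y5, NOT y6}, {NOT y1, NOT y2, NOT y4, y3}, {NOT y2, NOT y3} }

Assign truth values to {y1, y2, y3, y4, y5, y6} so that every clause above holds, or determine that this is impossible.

y1=false, y2=false, y3=true, y4=false, y5=true, y6=true

Suppose y5 = true.
(NOT y1) alone gives y1 = false.
(NOT y2) alone gives y2 = false.
(NOT y4) alone gives y4 = false.
(y6) alone gives y6 = true.
(y3) alone gives y3 = true.
This assignment satisfies each clause.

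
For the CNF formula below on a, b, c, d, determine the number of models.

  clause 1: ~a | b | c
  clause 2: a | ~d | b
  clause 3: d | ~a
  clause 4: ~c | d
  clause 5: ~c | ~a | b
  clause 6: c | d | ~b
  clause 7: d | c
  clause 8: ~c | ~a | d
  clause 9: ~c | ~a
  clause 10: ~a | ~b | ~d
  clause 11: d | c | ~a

2

There are 2^4 = 16 truth assignments over (a, b, c, d).
Check each against the 11 clauses (columns in the order a, b, c, d):
  F F F F  ✗ fails (d | c)
  F F F T  ✗ fails (a | ~d | b)
  F F T F  ✗ fails (~c | d)
  F F T T  ✗ fails (a | ~d | b)
  F T F F  ✗ fails (c | d | ~b)
  F T F T  ✓ satisfies all
  F T T F  ✗ fails (~c | d)
  F T T T  ✓ satisfies all
  T F F F  ✗ fails (~a | b | c)
  T F F T  ✗ fails (~a | b | c)
  T F T F  ✗ fails (d | ~a)
  T F T T  ✗ fails (~c | ~a | b)
  T T F F  ✗ fails (d | ~a)
  T T F T  ✗ fails (~a | ~b | ~d)
  T T T F  ✗ fails (d | ~a)
  T T T T  ✗ fails (~c | ~a)
2 of the 16 rows are models.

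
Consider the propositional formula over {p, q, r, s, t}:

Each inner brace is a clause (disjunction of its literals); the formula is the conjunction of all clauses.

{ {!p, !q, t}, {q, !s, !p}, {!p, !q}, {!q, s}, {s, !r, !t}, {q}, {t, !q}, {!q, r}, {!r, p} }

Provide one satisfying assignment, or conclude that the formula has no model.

UNSATISFIABLE

(q) alone gives q = true.
(!p) alone gives p = false.
(s) alone gives s = true.
(t) alone gives t = true.
(r) alone gives r = true.
But (!r) is also a unit clause — contradiction.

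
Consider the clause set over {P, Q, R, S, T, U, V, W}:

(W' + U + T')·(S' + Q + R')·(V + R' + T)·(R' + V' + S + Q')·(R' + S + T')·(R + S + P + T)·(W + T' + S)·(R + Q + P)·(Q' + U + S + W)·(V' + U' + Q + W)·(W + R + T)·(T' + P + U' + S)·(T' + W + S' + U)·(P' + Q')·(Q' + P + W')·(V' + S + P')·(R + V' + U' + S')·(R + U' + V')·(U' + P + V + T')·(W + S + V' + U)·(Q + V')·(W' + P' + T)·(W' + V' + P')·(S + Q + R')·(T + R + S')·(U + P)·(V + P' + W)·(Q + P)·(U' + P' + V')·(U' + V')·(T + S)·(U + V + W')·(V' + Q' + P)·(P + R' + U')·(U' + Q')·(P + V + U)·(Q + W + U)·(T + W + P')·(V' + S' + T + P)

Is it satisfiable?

Satisfiable

Branch on P: set P = 1.
From the singleton clause (Q'), Q = 0.
From the singleton clause (V'), V = 0.
From the singleton clause (W), W = 1.
From the singleton clause (T), T = 1.
From the singleton clause (U), U = 1.
Branch on S: set S = 1.
From the singleton clause (R'), R = 0.
Every clause now holds.
A satisfying assignment: P: 1,  Q: 0,  R: 0,  S: 1,  T: 1,  U: 1,  V: 0,  W: 1.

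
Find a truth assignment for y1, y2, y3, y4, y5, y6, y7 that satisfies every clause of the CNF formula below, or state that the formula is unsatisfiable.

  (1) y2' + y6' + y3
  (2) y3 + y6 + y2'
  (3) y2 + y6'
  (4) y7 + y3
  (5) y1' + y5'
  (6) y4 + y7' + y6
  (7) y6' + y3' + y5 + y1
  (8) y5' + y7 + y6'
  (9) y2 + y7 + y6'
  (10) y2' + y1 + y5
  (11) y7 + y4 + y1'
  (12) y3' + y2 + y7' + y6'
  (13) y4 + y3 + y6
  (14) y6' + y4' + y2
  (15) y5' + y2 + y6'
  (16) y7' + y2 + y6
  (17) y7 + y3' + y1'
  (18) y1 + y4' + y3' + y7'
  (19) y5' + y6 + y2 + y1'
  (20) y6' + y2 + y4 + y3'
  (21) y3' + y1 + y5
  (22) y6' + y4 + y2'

y1 ↦ 0; y2 ↦ 1; y3 ↦ 1; y4 ↦ 1; y5 ↦ 1; y6 ↦ 0; y7 ↦ 0

Try y2 = 1.
Try y6 = 0.
Unit clause (y3) forces y3 = 1.
Try y1 = 0.
Unit clause (y5) forces y5 = 1.
Try y4 = 1.
Unit clause (y7') forces y7 = 0.
All clauses are satisfied.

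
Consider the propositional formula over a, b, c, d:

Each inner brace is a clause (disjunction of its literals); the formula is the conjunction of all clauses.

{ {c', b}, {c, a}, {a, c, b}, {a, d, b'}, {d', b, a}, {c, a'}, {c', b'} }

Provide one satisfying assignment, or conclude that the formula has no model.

UNSATISFIABLE

Case c = 0:
The clause (a) is unit, so a = 1.
But (a') is also a unit clause — contradiction.
Undo c and try c = 1.
The clause (b) is unit, so b = 1.
But (b') is also a unit clause — contradiction.
Both values of c lead to a conflict.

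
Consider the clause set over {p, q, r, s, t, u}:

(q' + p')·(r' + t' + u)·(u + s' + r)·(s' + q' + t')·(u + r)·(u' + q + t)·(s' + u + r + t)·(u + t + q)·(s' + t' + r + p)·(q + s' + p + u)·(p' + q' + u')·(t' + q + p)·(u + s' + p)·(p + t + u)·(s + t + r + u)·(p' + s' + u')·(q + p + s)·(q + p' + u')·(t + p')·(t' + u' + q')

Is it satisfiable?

Yes, satisfiable

Try q = 1.
(p') alone gives p = 0.
Try s = 0.
Try u = 1.
(t') alone gives t = 0.
No clause remains; r is free.
A satisfying assignment: p: 0; q: 1; r: 0; s: 0; t: 0; u: 1.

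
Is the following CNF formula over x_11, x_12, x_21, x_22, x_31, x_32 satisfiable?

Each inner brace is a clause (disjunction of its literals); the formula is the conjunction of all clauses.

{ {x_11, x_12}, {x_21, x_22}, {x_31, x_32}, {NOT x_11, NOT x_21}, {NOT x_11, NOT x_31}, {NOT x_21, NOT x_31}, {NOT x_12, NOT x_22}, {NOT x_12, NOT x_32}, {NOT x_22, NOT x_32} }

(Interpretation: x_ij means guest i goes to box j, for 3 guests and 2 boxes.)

Branch on x_11: set x_11 = true.
(NOT x_21) alone gives x_21 = false.
(x_22) alone gives x_22 = true.
(NOT x_31) alone gives x_31 = false.
(x_32) alone gives x_32 = true.
That conflicts with the unit clause (NOT x_32).
Undo x_11 and try x_11 = false.
(x_12) alone gives x_12 = true.
(NOT x_22) alone gives x_22 = false.
(x_21) alone gives x_21 = true.
(NOT x_31) alone gives x_31 = false.
(x_32) alone gives x_32 = true.
That conflicts with the unit clause (NOT x_32).
Either choice for x_11 ends in contradiction.
No assignment satisfies every clause.

Unsatisfiable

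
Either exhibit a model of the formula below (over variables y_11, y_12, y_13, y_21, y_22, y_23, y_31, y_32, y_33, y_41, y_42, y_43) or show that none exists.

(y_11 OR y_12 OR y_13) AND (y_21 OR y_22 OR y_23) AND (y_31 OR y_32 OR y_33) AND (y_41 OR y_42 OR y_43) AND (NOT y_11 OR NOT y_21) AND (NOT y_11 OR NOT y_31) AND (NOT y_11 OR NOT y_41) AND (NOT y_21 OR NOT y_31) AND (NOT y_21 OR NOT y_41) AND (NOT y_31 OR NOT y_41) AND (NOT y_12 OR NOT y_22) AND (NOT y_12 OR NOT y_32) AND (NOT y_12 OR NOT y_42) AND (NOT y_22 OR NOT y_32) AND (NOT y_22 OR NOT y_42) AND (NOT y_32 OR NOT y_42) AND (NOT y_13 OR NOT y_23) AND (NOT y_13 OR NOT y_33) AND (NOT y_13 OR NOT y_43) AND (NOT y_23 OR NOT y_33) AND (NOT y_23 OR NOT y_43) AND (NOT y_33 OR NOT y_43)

UNSATISFIABLE

Case y_11 = false:
Case y_12 = true:
Unit clause (NOT y_22) forces y_22 = false.
Unit clause (NOT y_32) forces y_32 = false.
Unit clause (NOT y_42) forces y_42 = false.
Case y_21 = true:
Unit clause (NOT y_31) forces y_31 = false.
Unit clause (y_33) forces y_33 = true.
Unit clause (NOT y_41) forces y_41 = false.
Unit clause (y_43) forces y_43 = true.
That conflicts with the unit clause (NOT y_43).
That branch fails; take y_21 = false instead.
Unit clause (y_23) forces y_23 = true.
Unit clause (NOT y_13) forces y_13 = false.
Unit clause (NOT y_33) forces y_33 = false.
Unit clause (y_31) forces y_31 = true.
Unit clause (NOT y_41) forces y_41 = false.
Unit clause (y_43) forces y_43 = true.
That conflicts with the unit clause (NOT y_43).
Either choice for y_21 ends in contradiction.
That branch fails; take y_12 = false instead.
Unit clause (y_13) forces y_13 = true.
Unit clause (NOT y_23) forces y_23 = false.
Unit clause (NOT y_33) forces y_33 = false.
Unit clause (NOT y_43) forces y_43 = false.
Case y_21 = true:
Unit clause (NOT y_31) forces y_31 = false.
Unit clause (y_32) forces y_32 = true.
Unit clause (NOT y_41) forces y_41 = false.
Unit clause (y_42) forces y_42 = true.
That conflicts with the unit clause (NOT y_42).
That branch fails; take y_21 = false instead.
Unit clause (y_22) forces y_22 = true.
Unit clause (NOT y_32) forces y_32 = false.
Unit clause (y_31) forces y_31 = true.
Unit clause (NOT y_41) forces y_41 = false.
Unit clause (y_42) forces y_42 = true.
That conflicts with the unit clause (NOT y_42).
Either choice for y_21 ends in contradiction.
Either choice for y_12 ends in contradiction.
That branch fails; take y_11 = true instead.
Unit clause (NOT y_21) forces y_21 = false.
Unit clause (NOT y_31) forces y_31 = false.
Unit clause (NOT y_41) forces y_41 = false.
Case y_22 = true:
Unit clause (NOT y_12) forces y_12 = false.
Unit clause (NOT y_32) forces y_32 = false.
Unit clause (y_33) forces y_33 = true.
Unit clause (NOT y_42) forces y_42 = false.
Unit clause (y_43) forces y_43 = true.
That conflicts with the unit clause (NOT y_43).
That branch fails; take y_22 = false instead.
Unit clause (y_23) forces y_23 = true.
Unit clause (NOT y_13) forces y_13 = false.
Unit clause (NOT y_33) forces y_33 = false.
Unit clause (y_32) forces y_32 = true.
Unit clause (NOT y_12) forces y_12 = false.
Unit clause (NOT y_42) forces y_42 = false.
Unit clause (y_43) forces y_43 = true.
That conflicts with the unit clause (NOT y_43).
Either choice for y_22 ends in contradiction.
Either choice for y_11 ends in contradiction.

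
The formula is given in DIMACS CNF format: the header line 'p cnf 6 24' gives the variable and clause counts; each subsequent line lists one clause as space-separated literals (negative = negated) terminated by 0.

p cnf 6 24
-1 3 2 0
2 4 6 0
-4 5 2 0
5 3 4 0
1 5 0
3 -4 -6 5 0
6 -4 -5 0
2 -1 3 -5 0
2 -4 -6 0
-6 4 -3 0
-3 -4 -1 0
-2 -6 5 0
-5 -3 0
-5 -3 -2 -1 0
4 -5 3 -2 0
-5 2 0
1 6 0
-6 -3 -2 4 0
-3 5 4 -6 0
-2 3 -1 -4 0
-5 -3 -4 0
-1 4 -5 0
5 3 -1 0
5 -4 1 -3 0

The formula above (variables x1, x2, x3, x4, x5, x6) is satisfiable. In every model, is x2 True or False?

True

Suppose x2 = False.
Unit clause (¬x5) forces x5 = False.
Unit clause (¬x4) forces x4 = False.
Unit clause (x6) forces x6 = True.
Unit clause (x3) forces x3 = True.
But (¬x3) is also a unit clause — contradiction.
So every satisfying assignment has x2 = True.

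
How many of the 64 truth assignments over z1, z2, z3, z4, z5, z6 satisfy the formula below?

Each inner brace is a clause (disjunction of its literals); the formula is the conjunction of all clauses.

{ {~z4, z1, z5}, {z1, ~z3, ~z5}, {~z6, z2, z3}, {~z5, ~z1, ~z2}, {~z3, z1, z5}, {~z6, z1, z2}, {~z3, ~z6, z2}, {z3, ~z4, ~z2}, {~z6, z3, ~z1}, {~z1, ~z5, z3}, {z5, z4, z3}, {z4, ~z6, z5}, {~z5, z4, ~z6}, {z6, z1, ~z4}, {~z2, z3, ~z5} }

There are 2^6 = 64 truth assignments over (z1, z2, z3, z4, z5, z6).
Split on z1. With z1 = 1, the clauses containing z1 are satisfied and ~z1 drops from the rest; 8 of the 2^5 = 32 assignments to the other variables satisfy what remains.
With z1 = 0, by the same count on the reduced clause set, 1 assignment works.
(One model: z1=F, z2=F, z3=F, z4=F, z5=T, z6=F.)
Total: 8 + 1 = 9.

9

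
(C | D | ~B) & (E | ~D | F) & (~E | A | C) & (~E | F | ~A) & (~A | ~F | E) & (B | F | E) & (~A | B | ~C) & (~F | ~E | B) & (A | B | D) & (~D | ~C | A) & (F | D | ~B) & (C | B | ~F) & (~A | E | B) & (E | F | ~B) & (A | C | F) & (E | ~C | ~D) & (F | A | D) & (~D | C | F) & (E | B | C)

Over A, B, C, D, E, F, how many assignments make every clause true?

6

There are 2^6 = 64 truth assignments over (A, B, C, D, E, F).
Split on A. With A = 1, the clauses containing A are satisfied and ~A drops from the rest; 3 of the 2^5 = 32 assignments to the other variables satisfy what remains.
With A = 0, by the same count on the reduced clause set, 3 assignments work.
Total: 3 + 3 = 6.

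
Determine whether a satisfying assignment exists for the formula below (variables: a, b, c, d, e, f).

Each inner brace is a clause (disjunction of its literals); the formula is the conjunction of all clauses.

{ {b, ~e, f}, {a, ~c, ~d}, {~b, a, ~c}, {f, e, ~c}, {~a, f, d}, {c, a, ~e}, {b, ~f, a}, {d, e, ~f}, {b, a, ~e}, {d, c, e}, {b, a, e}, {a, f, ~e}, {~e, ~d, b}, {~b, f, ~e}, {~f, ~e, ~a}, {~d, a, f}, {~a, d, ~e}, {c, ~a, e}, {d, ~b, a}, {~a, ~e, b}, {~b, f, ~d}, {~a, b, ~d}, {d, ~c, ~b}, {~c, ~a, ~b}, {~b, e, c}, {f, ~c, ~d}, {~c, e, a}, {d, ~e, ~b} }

No, unsatisfiable

Try b = 1.
Try a = 1.
From the singleton clause (~c), c = 0.
From the singleton clause (e), e = 1.
From the singleton clause (f), f = 1.
But (~f) is also a unit clause — contradiction.
Backtrack on a: now try a = 0.
From the singleton clause (~c), c = 0.
From the singleton clause (~e), e = 0.
But (e) is also a unit clause — contradiction.
Neither a = 1 nor a = 0 works.
Backtrack on b: now try b = 0.
Try e = 0.
From the singleton clause (a), a = 1.
From the singleton clause (c), c = 1.
From the singleton clause (f), f = 1.
From the singleton clause (d), d = 1.
But (~d) is also a unit clause — contradiction.
Backtrack on e: now try e = 1.
From the singleton clause (f), f = 1.
From the singleton clause (a), a = 1.
But (~a) is also a unit clause — contradiction.
Neither e = 1 nor e = 0 works.
Neither b = 1 nor b = 0 works.
No assignment satisfies every clause.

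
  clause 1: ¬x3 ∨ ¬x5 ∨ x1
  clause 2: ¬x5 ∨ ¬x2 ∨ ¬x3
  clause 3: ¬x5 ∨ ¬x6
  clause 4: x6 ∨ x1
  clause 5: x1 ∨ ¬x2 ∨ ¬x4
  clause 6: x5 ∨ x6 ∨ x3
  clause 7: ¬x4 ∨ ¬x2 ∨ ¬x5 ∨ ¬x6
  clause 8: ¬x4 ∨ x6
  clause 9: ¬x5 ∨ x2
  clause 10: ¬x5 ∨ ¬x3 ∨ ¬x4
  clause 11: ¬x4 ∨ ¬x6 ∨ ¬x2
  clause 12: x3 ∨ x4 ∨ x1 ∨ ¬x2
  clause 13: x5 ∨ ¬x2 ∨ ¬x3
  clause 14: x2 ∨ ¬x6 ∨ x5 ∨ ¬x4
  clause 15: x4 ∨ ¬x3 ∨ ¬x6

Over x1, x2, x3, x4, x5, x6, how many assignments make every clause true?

5

There are 2^6 = 64 truth assignments over (x1, x2, x3, x4, x5, x6).
Split on x5. With x5 = True, the clauses containing x5 are satisfied and ¬x5 drops from the rest; 1 of the 2^5 = 32 assignments to the other variables satisfy what remains.
With x5 = False, by the same count on the reduced clause set, 4 assignments work.
(One model: x1=F, x2=F, x3=F, x4=F, x5=F, x6=T.)
Total: 1 + 4 = 5.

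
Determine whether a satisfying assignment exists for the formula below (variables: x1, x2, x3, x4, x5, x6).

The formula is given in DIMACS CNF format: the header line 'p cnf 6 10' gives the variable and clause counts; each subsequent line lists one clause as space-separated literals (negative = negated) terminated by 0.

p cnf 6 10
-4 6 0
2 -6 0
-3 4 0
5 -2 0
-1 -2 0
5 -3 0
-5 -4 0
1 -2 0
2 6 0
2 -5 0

Branch on x4: set x4 = False.
(¬x3) alone gives x3 = False.
Branch on x2: set x2 = True.
(x5) alone gives x5 = True.
(¬x1) alone gives x1 = False.
That conflicts with the unit clause (x1).
Undo x2 and try x2 = False.
(¬x6) alone gives x6 = False.
That conflicts with the unit clause (x6).
Both values of x2 lead to a conflict.
Undo x4 and try x4 = True.
(x6) alone gives x6 = True.
(x2) alone gives x2 = True.
(x5) alone gives x5 = True.
That conflicts with the unit clause (¬x5).
Both values of x4 lead to a conflict.
No assignment satisfies every clause.

No, unsatisfiable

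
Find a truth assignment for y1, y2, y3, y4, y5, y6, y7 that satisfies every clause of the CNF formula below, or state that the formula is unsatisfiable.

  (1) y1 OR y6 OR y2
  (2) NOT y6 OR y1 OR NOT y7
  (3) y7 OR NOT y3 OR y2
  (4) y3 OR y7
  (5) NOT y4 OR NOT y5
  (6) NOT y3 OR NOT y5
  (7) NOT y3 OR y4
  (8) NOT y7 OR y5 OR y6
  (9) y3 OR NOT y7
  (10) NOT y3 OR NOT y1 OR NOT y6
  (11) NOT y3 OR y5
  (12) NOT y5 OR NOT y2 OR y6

UNSATISFIABLE

Try y3 = true.
The clause (NOT y5) is unit, so y5 = false.
Now (y5) is unsatisfied and unit — conflict.
That branch fails; take y3 = false instead.
The clause (y7) is unit, so y7 = true.
Now (NOT y7) is unsatisfied and unit — conflict.
Either choice for y3 ends in contradiction.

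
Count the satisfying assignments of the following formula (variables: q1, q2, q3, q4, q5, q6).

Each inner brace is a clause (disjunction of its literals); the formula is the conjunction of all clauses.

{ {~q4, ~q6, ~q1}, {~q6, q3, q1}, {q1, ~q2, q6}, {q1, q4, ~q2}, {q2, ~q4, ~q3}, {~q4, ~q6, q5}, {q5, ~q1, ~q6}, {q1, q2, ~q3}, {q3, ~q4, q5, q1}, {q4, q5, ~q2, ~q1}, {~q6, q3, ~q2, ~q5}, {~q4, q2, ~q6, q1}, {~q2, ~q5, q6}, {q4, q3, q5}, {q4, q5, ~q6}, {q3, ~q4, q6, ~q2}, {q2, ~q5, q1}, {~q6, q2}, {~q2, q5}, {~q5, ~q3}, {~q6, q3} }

4

There are 2^6 = 64 truth assignments over (q1, q2, q3, q4, q5, q6).
Split on q5. With q5 = 1, the clauses containing q5 are satisfied and ~q5 drops from the rest; 2 of the 2^5 = 32 assignments to the other variables satisfy what remains.
With q5 = 0, by the same count on the reduced clause set, 2 assignments work.
(One model: q1=T, q2=F, q3=F, q4=F, q5=T, q6=F.)
Total: 2 + 2 = 4.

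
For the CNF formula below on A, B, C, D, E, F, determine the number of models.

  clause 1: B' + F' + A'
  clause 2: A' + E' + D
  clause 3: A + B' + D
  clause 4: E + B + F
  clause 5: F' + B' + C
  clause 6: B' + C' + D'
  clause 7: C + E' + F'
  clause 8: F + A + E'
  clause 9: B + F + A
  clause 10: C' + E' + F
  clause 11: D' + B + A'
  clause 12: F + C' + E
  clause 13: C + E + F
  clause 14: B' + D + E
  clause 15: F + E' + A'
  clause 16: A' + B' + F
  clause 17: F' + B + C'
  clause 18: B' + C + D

There are 2^6 = 64 truth assignments over (A, B, C, D, E, F).
Split on A. With A = 1, the clauses containing A are satisfied and A' drops from the rest; 1 of the 2^5 = 32 assignments to the other variables satisfy what remains.
With A = 0, by the same count on the reduced clause set, 2 assignments work.
(One model: A=F, B=F, C=F, D=F, E=F, F=T.)
Total: 1 + 2 = 3.

3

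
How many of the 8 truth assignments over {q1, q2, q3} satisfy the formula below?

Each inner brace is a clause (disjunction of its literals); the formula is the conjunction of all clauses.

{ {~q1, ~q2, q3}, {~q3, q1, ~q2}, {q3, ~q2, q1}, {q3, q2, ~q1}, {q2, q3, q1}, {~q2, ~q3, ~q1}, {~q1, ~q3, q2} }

There are 2^3 = 8 truth assignments over (q1, q2, q3).
Check each against the 7 clauses (columns in the order q1, q2, q3):
  F F F  ✗ fails (q2 | q3 | q1)
  F F T  ✓ satisfies all
  F T F  ✗ fails (q3 | ~q2 | q1)
  F T T  ✗ fails (~q3 | q1 | ~q2)
  T F F  ✗ fails (q3 | q2 | ~q1)
  T F T  ✗ fails (~q1 | ~q3 | q2)
  T T F  ✗ fails (~q1 | ~q2 | q3)
  T T T  ✗ fails (~q2 | ~q3 | ~q1)
1 of the 8 rows is a model.

1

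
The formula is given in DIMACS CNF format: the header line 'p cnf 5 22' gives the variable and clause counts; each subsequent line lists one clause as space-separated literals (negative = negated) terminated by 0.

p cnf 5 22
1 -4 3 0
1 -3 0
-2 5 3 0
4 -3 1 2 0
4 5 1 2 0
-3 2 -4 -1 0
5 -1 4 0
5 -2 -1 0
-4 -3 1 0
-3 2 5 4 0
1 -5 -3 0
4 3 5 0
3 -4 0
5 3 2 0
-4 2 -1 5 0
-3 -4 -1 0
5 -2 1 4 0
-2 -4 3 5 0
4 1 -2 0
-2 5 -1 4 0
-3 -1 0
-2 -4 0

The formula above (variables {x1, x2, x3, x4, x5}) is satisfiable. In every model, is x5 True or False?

True

Suppose x5 = False.
Branch on x1: set x1 = True.
(x4) alone gives x4 = True.
(¬x2) alone gives x2 = False.
But (x2) is also a unit clause — contradiction.
Backtrack on x1: now try x1 = False.
(¬x3) alone gives x3 = False.
(¬x4) alone gives x4 = False.
But (x4) is also a unit clause — contradiction.
Neither x1 = True nor x1 = False works.
So every satisfying assignment has x5 = True.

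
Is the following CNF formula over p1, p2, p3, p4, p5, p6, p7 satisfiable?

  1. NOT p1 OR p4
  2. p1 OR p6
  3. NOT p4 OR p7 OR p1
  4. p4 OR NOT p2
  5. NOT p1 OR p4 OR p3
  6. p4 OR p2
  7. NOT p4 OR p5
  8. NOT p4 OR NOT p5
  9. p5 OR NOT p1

Suppose p1 = false.
(p6) alone gives p6 = true.
Suppose p4 = false.
(NOT p2) alone gives p2 = false.
That conflicts with the unit clause (p2).
That branch fails; take p4 = true instead.
(p7) alone gives p7 = true.
(p5) alone gives p5 = true.
That conflicts with the unit clause (NOT p5).
Either choice for p4 ends in contradiction.
That branch fails; take p1 = true instead.
(p4) alone gives p4 = true.
(p5) alone gives p5 = true.
That conflicts with the unit clause (NOT p5).
Either choice for p1 ends in contradiction.
No assignment satisfies every clause.

No, unsatisfiable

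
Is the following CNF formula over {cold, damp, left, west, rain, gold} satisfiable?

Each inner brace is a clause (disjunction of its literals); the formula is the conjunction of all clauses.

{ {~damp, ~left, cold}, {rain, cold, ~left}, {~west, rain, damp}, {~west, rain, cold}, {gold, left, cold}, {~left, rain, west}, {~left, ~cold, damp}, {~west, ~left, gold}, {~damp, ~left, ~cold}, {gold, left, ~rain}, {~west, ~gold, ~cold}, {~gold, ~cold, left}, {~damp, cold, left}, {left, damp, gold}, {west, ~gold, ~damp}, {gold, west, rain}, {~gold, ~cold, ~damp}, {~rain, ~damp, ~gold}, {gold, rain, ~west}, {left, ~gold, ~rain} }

Suppose damp = 0.
Suppose west = 1.
(rain) alone gives rain = 1.
Suppose left = 1.
(~cold) alone gives cold = 0.
(gold) alone gives gold = 1.
Every clause now holds.
A satisfying assignment: cold ↦ 0; damp ↦ 0; left ↦ 1; west ↦ 1; rain ↦ 1; gold ↦ 1.

Satisfiable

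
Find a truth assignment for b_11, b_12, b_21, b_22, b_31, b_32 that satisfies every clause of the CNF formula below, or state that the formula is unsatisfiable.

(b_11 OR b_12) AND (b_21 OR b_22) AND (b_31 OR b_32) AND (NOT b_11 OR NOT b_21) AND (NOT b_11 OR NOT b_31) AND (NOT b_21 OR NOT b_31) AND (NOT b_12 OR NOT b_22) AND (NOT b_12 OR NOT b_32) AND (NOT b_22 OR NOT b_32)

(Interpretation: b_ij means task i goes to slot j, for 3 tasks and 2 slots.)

Try b_11 = true.
(NOT b_21) alone gives b_21 = false.
(b_22) alone gives b_22 = true.
(NOT b_31) alone gives b_31 = false.
(b_32) alone gives b_32 = true.
Now (NOT b_32) is unsatisfied and unit — conflict.
Undo b_11 and try b_11 = false.
(b_12) alone gives b_12 = true.
(NOT b_22) alone gives b_22 = false.
(b_21) alone gives b_21 = true.
(NOT b_31) alone gives b_31 = false.
(b_32) alone gives b_32 = true.
Now (NOT b_32) is unsatisfied and unit — conflict.
Both values of b_11 lead to a conflict.

UNSATISFIABLE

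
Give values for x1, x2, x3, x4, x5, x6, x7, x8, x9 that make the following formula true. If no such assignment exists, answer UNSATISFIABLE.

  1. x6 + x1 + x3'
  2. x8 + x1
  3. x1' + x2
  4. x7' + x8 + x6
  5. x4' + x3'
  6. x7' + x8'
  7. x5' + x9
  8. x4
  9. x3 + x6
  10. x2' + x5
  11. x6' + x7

x1: 1, x2: 1, x3: 0, x4: 1, x5: 1, x6: 1, x7: 1, x8: 0, x9: 1

(x4) alone gives x4 = 1.
(x3') alone gives x3 = 0.
(x6) alone gives x6 = 1.
(x7) alone gives x7 = 1.
(x8') alone gives x8 = 0.
(x1) alone gives x1 = 1.
(x2) alone gives x2 = 1.
(x5) alone gives x5 = 1.
(x9) alone gives x9 = 1.
This assignment satisfies each clause.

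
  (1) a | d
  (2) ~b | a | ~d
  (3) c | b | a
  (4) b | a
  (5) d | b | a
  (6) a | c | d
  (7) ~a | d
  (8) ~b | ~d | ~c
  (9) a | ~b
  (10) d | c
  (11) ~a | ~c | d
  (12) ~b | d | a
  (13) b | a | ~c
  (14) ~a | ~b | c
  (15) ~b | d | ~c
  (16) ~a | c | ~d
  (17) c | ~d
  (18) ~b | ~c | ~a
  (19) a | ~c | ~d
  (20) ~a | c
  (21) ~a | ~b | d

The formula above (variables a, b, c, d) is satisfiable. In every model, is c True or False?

True

Suppose c = 0.
From the singleton clause (d), d = 1.
That conflicts with the unit clause (~d).
So every satisfying assignment has c = True.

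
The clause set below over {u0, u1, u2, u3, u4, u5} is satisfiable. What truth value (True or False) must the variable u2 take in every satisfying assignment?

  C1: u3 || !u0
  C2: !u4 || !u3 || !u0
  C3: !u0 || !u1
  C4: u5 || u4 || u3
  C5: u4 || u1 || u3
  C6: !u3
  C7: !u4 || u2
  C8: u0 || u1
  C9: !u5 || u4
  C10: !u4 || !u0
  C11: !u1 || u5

Suppose u2 = false.
The clause (!u3) is unit, so u3 = false.
The clause (!u0) is unit, so u0 = false.
The clause (!u4) is unit, so u4 = false.
The clause (u5) is unit, so u5 = true.
That conflicts with the unit clause (!u5).
So every satisfying assignment has u2 = True.

True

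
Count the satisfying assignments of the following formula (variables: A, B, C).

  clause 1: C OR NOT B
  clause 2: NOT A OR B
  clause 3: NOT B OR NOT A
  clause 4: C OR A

2

There are 2^3 = 8 truth assignments over (A, B, C).
Check each against the 4 clauses (columns in the order A, B, C):
  F F F  ✗ fails (C OR A)
  F F T  ✓ satisfies all
  F T F  ✗ fails (C OR NOT B)
  F T T  ✓ satisfies all
  T F F  ✗ fails (NOT A OR B)
  T F T  ✗ fails (NOT A OR B)
  T T F  ✗ fails (C OR NOT B)
  T T T  ✗ fails (NOT B OR NOT A)
2 of the 8 rows are models.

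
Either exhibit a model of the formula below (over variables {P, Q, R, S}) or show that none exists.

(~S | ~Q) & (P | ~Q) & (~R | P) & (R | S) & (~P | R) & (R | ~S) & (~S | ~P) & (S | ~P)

Suppose S = 0.
From the singleton clause (R), R = 1.
From the singleton clause (P), P = 1.
But (~P) is also a unit clause — contradiction.
Undo S and try S = 1.
From the singleton clause (~Q), Q = 0.
From the singleton clause (R), R = 1.
From the singleton clause (P), P = 1.
But (~P) is also a unit clause — contradiction.
Neither S = 1 nor S = 0 works.

UNSATISFIABLE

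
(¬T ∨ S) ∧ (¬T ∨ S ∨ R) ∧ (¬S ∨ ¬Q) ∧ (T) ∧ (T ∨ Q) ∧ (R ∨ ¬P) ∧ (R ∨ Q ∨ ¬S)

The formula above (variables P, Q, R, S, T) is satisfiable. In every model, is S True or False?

Suppose S = False.
(¬T) alone gives T = False.
That conflicts with the unit clause (T).
So every satisfying assignment has S = True.

True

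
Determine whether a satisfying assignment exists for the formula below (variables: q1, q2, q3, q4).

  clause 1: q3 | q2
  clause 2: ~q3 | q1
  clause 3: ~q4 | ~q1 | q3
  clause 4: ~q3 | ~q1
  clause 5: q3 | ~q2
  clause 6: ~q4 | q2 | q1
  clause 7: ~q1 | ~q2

No

Case q3 = 1:
(q1) alone gives q1 = 1.
That conflicts with the unit clause (~q1).
Backtrack on q3: now try q3 = 0.
(q2) alone gives q2 = 1.
That conflicts with the unit clause (~q2).
Both values of q3 lead to a conflict.
No assignment satisfies every clause.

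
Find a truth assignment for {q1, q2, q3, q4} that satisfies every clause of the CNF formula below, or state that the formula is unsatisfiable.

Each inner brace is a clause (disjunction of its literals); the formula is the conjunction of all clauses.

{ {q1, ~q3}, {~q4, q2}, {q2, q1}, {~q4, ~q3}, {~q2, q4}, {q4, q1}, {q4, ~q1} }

q1: 0, q2: 1, q3: 0, q4: 1

Suppose q1 = 0.
From the singleton clause (~q3), q3 = 0.
From the singleton clause (q2), q2 = 1.
From the singleton clause (q4), q4 = 1.
This assignment satisfies each clause.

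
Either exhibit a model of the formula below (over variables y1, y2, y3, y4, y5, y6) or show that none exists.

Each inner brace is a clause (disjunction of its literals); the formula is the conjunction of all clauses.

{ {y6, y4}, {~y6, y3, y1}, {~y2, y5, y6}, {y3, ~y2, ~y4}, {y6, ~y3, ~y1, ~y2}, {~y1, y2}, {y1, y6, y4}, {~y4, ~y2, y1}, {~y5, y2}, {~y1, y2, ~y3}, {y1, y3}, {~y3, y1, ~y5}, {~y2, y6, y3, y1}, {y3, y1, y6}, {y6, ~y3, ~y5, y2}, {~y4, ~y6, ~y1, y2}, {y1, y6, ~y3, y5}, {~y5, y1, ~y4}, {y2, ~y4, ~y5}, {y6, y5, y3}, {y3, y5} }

Case y6 = 1:
Case y3 = 1:
Case y1 = 0:
(~y5) alone gives y5 = 0.
Case y4 = 0:
All clauses hold; y2 can take either value.

y1 ↦ 0; y2 ↦ 0; y3 ↦ 1; y4 ↦ 0; y5 ↦ 0; y6 ↦ 1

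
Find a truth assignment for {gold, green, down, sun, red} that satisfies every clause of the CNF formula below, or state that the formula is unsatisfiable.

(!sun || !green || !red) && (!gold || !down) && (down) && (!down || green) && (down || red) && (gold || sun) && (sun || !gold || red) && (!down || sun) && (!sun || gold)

UNSATISFIABLE

Unit clause (down) forces down = true.
Unit clause (!gold) forces gold = false.
Unit clause (green) forces green = true.
Unit clause (sun) forces sun = true.
But (!sun) is also a unit clause — contradiction.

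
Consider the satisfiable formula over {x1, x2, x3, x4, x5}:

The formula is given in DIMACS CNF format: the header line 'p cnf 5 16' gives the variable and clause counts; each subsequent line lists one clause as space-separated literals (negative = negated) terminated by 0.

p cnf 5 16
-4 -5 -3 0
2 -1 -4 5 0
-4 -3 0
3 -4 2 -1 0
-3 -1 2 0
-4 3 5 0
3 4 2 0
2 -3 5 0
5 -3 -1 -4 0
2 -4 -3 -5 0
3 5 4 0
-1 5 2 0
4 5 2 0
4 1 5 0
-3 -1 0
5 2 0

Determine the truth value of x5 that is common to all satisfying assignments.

True

Suppose x5 = False.
The clause (x2) is unit, so x2 = True.
Suppose x4 = False.
The clause (x3) is unit, so x3 = True.
The clause (x1) is unit, so x1 = True.
But (¬x1) is also a unit clause — contradiction.
That branch fails; take x4 = True instead.
The clause (¬x3) is unit, so x3 = False.
But (x3) is also a unit clause — contradiction.
Both values of x4 lead to a conflict.
So every satisfying assignment has x5 = True.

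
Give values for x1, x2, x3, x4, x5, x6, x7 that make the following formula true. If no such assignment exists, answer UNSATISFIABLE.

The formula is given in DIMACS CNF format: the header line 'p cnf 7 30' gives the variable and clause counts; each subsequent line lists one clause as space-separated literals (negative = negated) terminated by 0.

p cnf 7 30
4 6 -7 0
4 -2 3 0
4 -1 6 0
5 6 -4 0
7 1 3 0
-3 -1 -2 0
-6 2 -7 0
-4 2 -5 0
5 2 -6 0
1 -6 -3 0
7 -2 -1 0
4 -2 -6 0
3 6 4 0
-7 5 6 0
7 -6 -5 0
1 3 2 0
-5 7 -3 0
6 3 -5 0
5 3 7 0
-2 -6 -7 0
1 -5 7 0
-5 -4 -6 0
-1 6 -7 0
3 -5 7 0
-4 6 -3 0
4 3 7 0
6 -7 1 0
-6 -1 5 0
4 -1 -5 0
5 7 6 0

UNSATISFIABLE

Try x4 = True.
Try x5 = True.
The clause (x2) is unit, so x2 = True.
The clause (¬x6) is unit, so x6 = False.
The clause (x3) is unit, so x3 = True.
That conflicts with the unit clause (¬x3).
So x5 must be the other value — set x5 = False.
The clause (x6) is unit, so x6 = True.
The clause (x2) is unit, so x2 = True.
The clause (¬x7) is unit, so x7 = False.
The clause (¬x1) is unit, so x1 = False.
The clause (x3) is unit, so x3 = True.
That conflicts with the unit clause (¬x3).
Either choice for x5 ends in contradiction.
So x4 must be the other value — set x4 = False.
Try x6 = True.
The clause (¬x2) is unit, so x2 = False.
The clause (¬x7) is unit, so x7 = False.
The clause (x5) is unit, so x5 = True.
That conflicts with the unit clause (¬x5).
So x6 must be the other value — set x6 = False.
The clause (¬x7) is unit, so x7 = False.
The clause (¬x1) is unit, so x1 = False.
The clause (x3) is unit, so x3 = True.
The clause (¬x5) is unit, so x5 = False.
That conflicts with the unit clause (x5).
Either choice for x6 ends in contradiction.
Either choice for x4 ends in contradiction.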